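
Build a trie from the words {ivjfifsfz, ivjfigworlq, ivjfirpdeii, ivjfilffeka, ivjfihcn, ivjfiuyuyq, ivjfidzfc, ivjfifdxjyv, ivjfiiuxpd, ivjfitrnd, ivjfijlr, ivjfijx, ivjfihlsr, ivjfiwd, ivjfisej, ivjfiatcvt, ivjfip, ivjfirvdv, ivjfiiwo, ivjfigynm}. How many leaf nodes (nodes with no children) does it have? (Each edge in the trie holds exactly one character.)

Leaves are exactly the stored words that no other stored word extends.
Those words: "ivjfiatcvt", "ivjfidzfc", "ivjfifdxjyv", "ivjfifsfz", "ivjfigworlq", "ivjfigynm", "ivjfihcn", "ivjfihlsr", "ivjfiiuxpd", "ivjfiiwo", "ivjfijlr", "ivjfijx", "ivjfilffeka", "ivjfip", "ivjfirpdeii", "ivjfirvdv", "ivjfisej", "ivjfitrnd", "ivjfiuyuyq", "ivjfiwd"
Leaf count: 20

20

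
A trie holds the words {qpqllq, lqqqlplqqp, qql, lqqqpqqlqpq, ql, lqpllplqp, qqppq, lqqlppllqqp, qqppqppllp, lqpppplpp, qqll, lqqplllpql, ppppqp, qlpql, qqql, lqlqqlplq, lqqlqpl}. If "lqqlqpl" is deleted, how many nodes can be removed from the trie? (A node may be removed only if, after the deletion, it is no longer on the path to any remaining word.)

3

After clearing the end-marker at "lqqlqpl", prune upward until reaching a node still needed by another word.
The suffix "qpl" (3 nodes) is used only by "lqqlqpl"; the node for "lqql" still has the child "p", so pruning stops there.
Nodes removed: 3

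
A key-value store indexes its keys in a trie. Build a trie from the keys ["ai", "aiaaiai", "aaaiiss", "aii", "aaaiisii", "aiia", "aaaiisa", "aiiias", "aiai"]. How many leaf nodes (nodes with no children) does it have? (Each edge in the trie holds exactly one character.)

7

Leaves are exactly the stored words that no other stored word extends.
Those words: "aaaiisa", "aaaiisii", "aaaiiss", "aiaaiai", "aiai", "aiia", "aiiias"
Leaf count: 7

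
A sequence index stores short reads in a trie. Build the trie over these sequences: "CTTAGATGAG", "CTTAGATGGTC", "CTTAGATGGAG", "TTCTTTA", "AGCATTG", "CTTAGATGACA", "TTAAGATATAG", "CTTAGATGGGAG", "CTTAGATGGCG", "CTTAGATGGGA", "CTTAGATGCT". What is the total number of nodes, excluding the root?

47

Insert word by word; a character creates a node only if that edge doesn't already exist:
  "CTTAGATGAG" → 10 new (C, T, T, A, G, A, T, G, A, G)
  "CTTAGATGGTC" → prefix "CTTAGATG" already present; 3 new (G, T, C)
  "CTTAGATGGAG" → prefix "CTTAGATGG" already present; 2 new (A, G)
  "TTCTTTA" → 7 new (T, T, C, T, T, T, A)
  "AGCATTG" → 7 new (A, G, C, A, T, T, G)
  "CTTAGATGACA" → prefix "CTTAGATGA" already present; 2 new (C, A)
  "TTAAGATATAG" → prefix "TT" already present; 9 new (A, A, G, A, T, A, T, A, G)
  "CTTAGATGGGAG" → prefix "CTTAGATGG" already present; 3 new (G, A, G)
  "CTTAGATGGCG" → prefix "CTTAGATGG" already present; 2 new (C, G)
  "CTTAGATGGGA" → prefix "CTTAGATGGGA" already present; 0 new (none)
  "CTTAGATGCT" → prefix "CTTAGATG" already present; 2 new (C, T)
Total nodes = 10 + 3 + 2 + 7 + 7 + 2 + 9 + 3 + 2 + 0 + 2 = 47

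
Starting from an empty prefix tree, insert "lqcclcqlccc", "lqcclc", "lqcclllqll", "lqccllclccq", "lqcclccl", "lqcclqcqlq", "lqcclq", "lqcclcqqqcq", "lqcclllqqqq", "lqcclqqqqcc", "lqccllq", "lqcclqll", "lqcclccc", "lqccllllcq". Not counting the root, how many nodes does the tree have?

47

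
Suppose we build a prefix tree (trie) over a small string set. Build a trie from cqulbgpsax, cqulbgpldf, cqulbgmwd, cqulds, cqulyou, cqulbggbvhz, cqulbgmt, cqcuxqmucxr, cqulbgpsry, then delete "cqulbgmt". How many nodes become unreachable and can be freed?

Walk "cqulbgmt" from the leaf back toward the root, removing each node that no remaining word uses.
The suffix "t" (1 node) is used only by "cqulbgmt"; the node for "cqulbgm" still has the child "w", so pruning stops there.
Nodes removed: 1

1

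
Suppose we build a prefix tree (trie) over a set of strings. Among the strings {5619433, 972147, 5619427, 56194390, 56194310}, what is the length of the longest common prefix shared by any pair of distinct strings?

Equivalently: take the maximum, over all pairs, of their longest common prefix length.
"56194310" and "5619433" agree on "561943" (6 characters) before diverging; nothing deeper is shared.
Longest shared-prefix length: 6

6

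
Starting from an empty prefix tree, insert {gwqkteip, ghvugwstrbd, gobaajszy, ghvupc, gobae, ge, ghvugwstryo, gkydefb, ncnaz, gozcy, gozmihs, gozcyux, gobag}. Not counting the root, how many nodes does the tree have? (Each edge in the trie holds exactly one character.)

53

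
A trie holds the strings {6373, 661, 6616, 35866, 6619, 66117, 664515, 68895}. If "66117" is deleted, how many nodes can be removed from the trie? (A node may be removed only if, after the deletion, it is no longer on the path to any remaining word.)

2

Walk "66117" from the leaf back toward the root, removing each node that no remaining word uses.
The suffix "17" (2 nodes) is used only by "66117"; the node for "661" still has the child "6", so pruning stops there.
Nodes removed: 2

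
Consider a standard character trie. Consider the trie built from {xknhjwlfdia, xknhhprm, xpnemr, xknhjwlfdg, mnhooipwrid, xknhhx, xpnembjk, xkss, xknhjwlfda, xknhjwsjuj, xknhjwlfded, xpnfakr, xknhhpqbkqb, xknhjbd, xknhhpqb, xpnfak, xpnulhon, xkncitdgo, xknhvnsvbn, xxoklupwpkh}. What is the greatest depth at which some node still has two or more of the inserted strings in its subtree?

The deepest shared node is where two words last agree before diverging.
e.g. "xknhjwlfda" and "xknhjwlfded" share the prefix "xknhjwlfd" of length 9; no pair shares a longer one.
Longest shared-prefix length: 9

9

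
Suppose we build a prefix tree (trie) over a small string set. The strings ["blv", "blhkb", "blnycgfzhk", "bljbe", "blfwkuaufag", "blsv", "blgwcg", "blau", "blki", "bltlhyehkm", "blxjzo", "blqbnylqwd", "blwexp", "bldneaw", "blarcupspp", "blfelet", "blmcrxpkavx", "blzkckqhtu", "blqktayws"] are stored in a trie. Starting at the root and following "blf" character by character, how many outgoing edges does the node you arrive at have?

2

The children of the "blf" node are the distinct next characters among strings starting with "blf".
Characters that immediately follow "blf" among the stored strings: {e, w}.
That node has 2 child edges.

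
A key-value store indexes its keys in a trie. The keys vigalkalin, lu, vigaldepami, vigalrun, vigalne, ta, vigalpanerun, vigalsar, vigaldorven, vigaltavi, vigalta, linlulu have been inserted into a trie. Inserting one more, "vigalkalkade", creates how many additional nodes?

"vigalkal" is already a path in the trie; the remaining "kade" must be added.
So 12 − 8 = 4 new nodes.

4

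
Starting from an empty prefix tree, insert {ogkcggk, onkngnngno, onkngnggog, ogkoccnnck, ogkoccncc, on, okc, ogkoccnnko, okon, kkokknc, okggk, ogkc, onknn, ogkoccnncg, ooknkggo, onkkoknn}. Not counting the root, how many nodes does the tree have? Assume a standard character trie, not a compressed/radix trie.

For each word, the new-node count is its length minus the longest prefix already in the trie:
  "ogkcggk" → 7 new (o, g, k, c, g, g, k)
  "onkngnngno" → prefix "o" already present; 9 new (n, k, n, g, n, n, g, n, o)
  "onkngnggog" → prefix "onkngn" already present; 4 new (g, g, o, g)
  "ogkoccnnck" → prefix "ogk" already present; 7 new (o, c, c, n, n, c, k)
  "ogkoccncc" → prefix "ogkoccn" already present; 2 new (c, c)
  "on" → prefix "on" already present; 0 new (none)
  "okc" → prefix "o" already present; 2 new (k, c)
  "ogkoccnnko" → prefix "ogkoccnn" already present; 2 new (k, o)
  "okon" → prefix "ok" already present; 2 new (o, n)
  "kkokknc" → 7 new (k, k, o, k, k, n, c)
  "okggk" → prefix "ok" already present; 3 new (g, g, k)
  "ogkc" → prefix "ogkc" already present; 0 new (none)
  "onknn" → prefix "onkn" already present; 1 new (n)
  "ogkoccnncg" → prefix "ogkoccnnc" already present; 1 new (g)
  "ooknkggo" → prefix "o" already present; 7 new (o, k, n, k, g, g, o)
  "onkkoknn" → prefix "onk" already present; 5 new (k, o, k, n, n)
Total nodes = 7 + 9 + 4 + 7 + 2 + 0 + 2 + 2 + 2 + 7 + 3 + 0 + 1 + 1 + 7 + 5 = 59

59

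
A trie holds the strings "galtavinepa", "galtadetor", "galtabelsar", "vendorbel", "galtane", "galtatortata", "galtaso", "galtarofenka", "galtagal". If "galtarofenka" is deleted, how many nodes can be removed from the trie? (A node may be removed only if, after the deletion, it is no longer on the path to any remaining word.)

7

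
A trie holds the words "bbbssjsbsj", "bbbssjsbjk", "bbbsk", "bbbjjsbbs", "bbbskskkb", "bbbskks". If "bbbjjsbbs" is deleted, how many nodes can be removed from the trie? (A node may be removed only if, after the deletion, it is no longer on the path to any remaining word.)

After clearing the end-marker at "bbbjjsbbs", prune upward until reaching a node still needed by another word.
The suffix "jjsbbs" (6 nodes) is used only by "bbbjjsbbs"; the node for "bbb" still has the child "s", so pruning stops there.
Nodes removed: 6

6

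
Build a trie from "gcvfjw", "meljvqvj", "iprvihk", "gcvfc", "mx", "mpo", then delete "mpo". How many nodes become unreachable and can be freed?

2

Walk "mpo" from the leaf back toward the root, removing each node that no remaining word uses.
The suffix "po" (2 nodes) is used only by "mpo"; the node for "m" still has the child "e", so pruning stops there.
Nodes removed: 2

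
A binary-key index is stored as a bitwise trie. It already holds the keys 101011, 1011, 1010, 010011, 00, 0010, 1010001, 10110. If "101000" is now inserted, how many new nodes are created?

Every character of "101000" already lies on an existing path (it is a prefix of some stored word).
No new nodes are needed: 0.

0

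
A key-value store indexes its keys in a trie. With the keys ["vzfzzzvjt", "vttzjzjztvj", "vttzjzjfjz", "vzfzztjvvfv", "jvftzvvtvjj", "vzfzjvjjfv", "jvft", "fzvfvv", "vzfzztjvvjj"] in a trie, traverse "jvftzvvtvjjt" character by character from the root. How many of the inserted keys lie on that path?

2

Walk "jvftzvvtvjjt" from the root; an end-of-word marker is hit whenever a stored word is a prefix of "jvftzvvtvjjt".
Prefixes of the query that are stored words: "jvft", "jvftzvvtvjj"
Count: 2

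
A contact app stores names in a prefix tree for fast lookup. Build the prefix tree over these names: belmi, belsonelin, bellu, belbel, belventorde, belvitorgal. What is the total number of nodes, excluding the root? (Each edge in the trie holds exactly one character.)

32

Insert word by word; a character creates a node only if that edge doesn't already exist:
  "belmi" → 5 new (b, e, l, m, i)
  "belsonelin" → prefix "bel" already present; 7 new (s, o, n, e, l, i, n)
  "bellu" → prefix "bel" already present; 2 new (l, u)
  "belbel" → prefix "bel" already present; 3 new (b, e, l)
  "belventorde" → prefix "bel" already present; 8 new (v, e, n, t, o, r, d, e)
  "belvitorgal" → prefix "belv" already present; 7 new (i, t, o, r, g, a, l)
Total nodes = 5 + 7 + 2 + 3 + 8 + 7 = 32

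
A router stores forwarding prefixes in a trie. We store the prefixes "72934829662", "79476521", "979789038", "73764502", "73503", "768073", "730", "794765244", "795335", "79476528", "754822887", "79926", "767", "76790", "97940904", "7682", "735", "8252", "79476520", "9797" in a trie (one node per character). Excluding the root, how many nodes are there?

Insert word by word; a character creates a node only if that edge doesn't already exist:
  "72934829662" → 11 new (7, 2, 9, 3, 4, 8, 2, 9, 6, 6, 2)
  "79476521" → prefix "7" already present; 7 new (9, 4, 7, 6, 5, 2, 1)
  "979789038" → 9 new (9, 7, 9, 7, 8, 9, 0, 3, 8)
  "73764502" → prefix "7" already present; 7 new (3, 7, 6, 4, 5, 0, 2)
  "73503" → prefix "73" already present; 3 new (5, 0, 3)
  "768073" → prefix "7" already present; 5 new (6, 8, 0, 7, 3)
  "730" → prefix "73" already present; 1 new (0)
  "794765244" → prefix "7947652" already present; 2 new (4, 4)
  "795335" → prefix "79" already present; 4 new (5, 3, 3, 5)
  "79476528" → prefix "7947652" already present; 1 new (8)
  "754822887" → prefix "7" already present; 8 new (5, 4, 8, 2, 2, 8, 8, 7)
  "79926" → prefix "79" already present; 3 new (9, 2, 6)
  "767" → prefix "76" already present; 1 new (7)
  "76790" → prefix "767" already present; 2 new (9, 0)
  "97940904" → prefix "979" already present; 5 new (4, 0, 9, 0, 4)
  "7682" → prefix "768" already present; 1 new (2)
  "735" → prefix "735" already present; 0 new (none)
  "8252" → 4 new (8, 2, 5, 2)
  "79476520" → prefix "7947652" already present; 1 new (0)
  "9797" → prefix "9797" already present; 0 new (none)
Total nodes = 11 + 7 + 9 + 7 + 3 + 5 + 1 + 2 + 4 + 1 + 8 + 3 + 1 + 2 + 5 + 1 + 0 + 4 + 1 + 0 = 75

75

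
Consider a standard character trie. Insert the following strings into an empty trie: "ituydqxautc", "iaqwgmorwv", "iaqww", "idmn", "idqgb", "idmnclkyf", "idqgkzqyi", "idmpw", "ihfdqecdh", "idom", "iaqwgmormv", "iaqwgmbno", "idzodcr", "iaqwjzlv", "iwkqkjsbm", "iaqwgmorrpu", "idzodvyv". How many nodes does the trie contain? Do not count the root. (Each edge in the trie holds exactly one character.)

For each word, the new-node count is its length minus the longest prefix already in the trie:
  "ituydqxautc" → 11 new (i, t, u, y, d, q, x, a, u, t, c)
  "iaqwgmorwv" → prefix "i" already present; 9 new (a, q, w, g, m, o, r, w, v)
  "iaqww" → prefix "iaqw" already present; 1 new (w)
  "idmn" → prefix "i" already present; 3 new (d, m, n)
  "idqgb" → prefix "id" already present; 3 new (q, g, b)
  "idmnclkyf" → prefix "idmn" already present; 5 new (c, l, k, y, f)
  "idqgkzqyi" → prefix "idqg" already present; 5 new (k, z, q, y, i)
  "idmpw" → prefix "idm" already present; 2 new (p, w)
  "ihfdqecdh" → prefix "i" already present; 8 new (h, f, d, q, e, c, d, h)
  "idom" → prefix "id" already present; 2 new (o, m)
  "iaqwgmormv" → prefix "iaqwgmor" already present; 2 new (m, v)
  "iaqwgmbno" → prefix "iaqwgm" already present; 3 new (b, n, o)
  "idzodcr" → prefix "id" already present; 5 new (z, o, d, c, r)
  "iaqwjzlv" → prefix "iaqw" already present; 4 new (j, z, l, v)
  "iwkqkjsbm" → prefix "i" already present; 8 new (w, k, q, k, j, s, b, m)
  "iaqwgmorrpu" → prefix "iaqwgmor" already present; 3 new (r, p, u)
  "idzodvyv" → prefix "idzod" already present; 3 new (v, y, v)
Total nodes = 11 + 9 + 1 + 3 + 3 + 5 + 5 + 2 + 8 + 2 + 2 + 3 + 5 + 4 + 8 + 3 + 3 = 77

77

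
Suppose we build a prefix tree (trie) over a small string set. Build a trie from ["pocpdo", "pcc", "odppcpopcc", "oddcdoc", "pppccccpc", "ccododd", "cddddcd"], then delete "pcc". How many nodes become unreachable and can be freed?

After clearing the end-marker at "pcc", prune upward until reaching a node still needed by another word.
The suffix "cc" (2 nodes) is used only by "pcc"; the node for "p" still has the child "o", so pruning stops there.
Nodes removed: 2

2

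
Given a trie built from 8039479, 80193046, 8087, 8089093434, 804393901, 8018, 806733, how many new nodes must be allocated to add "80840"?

2

Walking "80840" from the root, the first 3 characters ("808") follow existing edges; "4" is the first miss.
So 5 − 3 = 2 new nodes.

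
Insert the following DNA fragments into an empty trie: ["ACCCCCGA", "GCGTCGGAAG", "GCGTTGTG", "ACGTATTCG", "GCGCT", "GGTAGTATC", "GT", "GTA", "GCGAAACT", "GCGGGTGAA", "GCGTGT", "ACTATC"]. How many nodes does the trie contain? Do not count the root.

58

For each word, the new-node count is its length minus the longest prefix already in the trie:
  "ACCCCCGA" → 8 new (A, C, C, C, C, C, G, A)
  "GCGTCGGAAG" → 10 new (G, C, G, T, C, G, G, A, A, G)
  "GCGTTGTG" → prefix "GCGT" already present; 4 new (T, G, T, G)
  "ACGTATTCG" → prefix "AC" already present; 7 new (G, T, A, T, T, C, G)
  "GCGCT" → prefix "GCG" already present; 2 new (C, T)
  "GGTAGTATC" → prefix "G" already present; 8 new (G, T, A, G, T, A, T, C)
  "GT" → prefix "G" already present; 1 new (T)
  "GTA" → prefix "GT" already present; 1 new (A)
  "GCGAAACT" → prefix "GCG" already present; 5 new (A, A, A, C, T)
  "GCGGGTGAA" → prefix "GCG" already present; 6 new (G, G, T, G, A, A)
  "GCGTGT" → prefix "GCGT" already present; 2 new (G, T)
  "ACTATC" → prefix "AC" already present; 4 new (T, A, T, C)
Total nodes = 8 + 10 + 4 + 7 + 2 + 8 + 1 + 1 + 5 + 6 + 2 + 4 = 58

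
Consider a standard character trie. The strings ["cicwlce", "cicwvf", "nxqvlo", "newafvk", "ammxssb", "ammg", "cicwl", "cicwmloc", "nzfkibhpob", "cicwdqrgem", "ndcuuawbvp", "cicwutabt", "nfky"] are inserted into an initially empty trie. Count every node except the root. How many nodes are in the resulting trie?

65

For each word, the new-node count is its length minus the longest prefix already in the trie:
  "cicwlce" → 7 new (c, i, c, w, l, c, e)
  "cicwvf" → prefix "cicw" already present; 2 new (v, f)
  "nxqvlo" → 6 new (n, x, q, v, l, o)
  "newafvk" → prefix "n" already present; 6 new (e, w, a, f, v, k)
  "ammxssb" → 7 new (a, m, m, x, s, s, b)
  "ammg" → prefix "amm" already present; 1 new (g)
  "cicwl" → prefix "cicwl" already present; 0 new (none)
  "cicwmloc" → prefix "cicw" already present; 4 new (m, l, o, c)
  "nzfkibhpob" → prefix "n" already present; 9 new (z, f, k, i, b, h, p, o, b)
  "cicwdqrgem" → prefix "cicw" already present; 6 new (d, q, r, g, e, m)
  "ndcuuawbvp" → prefix "n" already present; 9 new (d, c, u, u, a, w, b, v, p)
  "cicwutabt" → prefix "cicw" already present; 5 new (u, t, a, b, t)
  "nfky" → prefix "n" already present; 3 new (f, k, y)
Total nodes = 7 + 2 + 6 + 6 + 7 + 1 + 0 + 4 + 9 + 6 + 9 + 5 + 3 = 65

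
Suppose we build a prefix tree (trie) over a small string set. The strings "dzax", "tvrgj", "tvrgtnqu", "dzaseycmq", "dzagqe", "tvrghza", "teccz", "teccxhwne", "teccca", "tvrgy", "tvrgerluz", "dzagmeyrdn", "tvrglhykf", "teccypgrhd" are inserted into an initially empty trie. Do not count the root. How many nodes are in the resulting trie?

59

Count nodes per top-level branch (shared prefixes stored once):
  'd'-branch (dzagmeyrdn, dzagqe, dzaseycmq, dzax): 19 nodes
  't'-branch (teccca, teccxhwne, teccypgrhd, teccz, tvrgerluz, tvrghza, tvrgj, tvrglhykf, tvrgtnqu, tvrgy): 40 nodes
Sum: 59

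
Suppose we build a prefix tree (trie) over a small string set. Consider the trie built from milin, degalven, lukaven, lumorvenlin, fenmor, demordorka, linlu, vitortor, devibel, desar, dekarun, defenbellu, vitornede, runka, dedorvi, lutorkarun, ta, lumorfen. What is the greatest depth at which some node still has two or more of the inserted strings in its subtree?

5

Equivalently: take the maximum, over all pairs, of their longest common prefix length.
"lumorfen" and "lumorvenlin" agree on "lumor" (5 characters) before diverging; nothing deeper is shared.
Longest shared-prefix length: 5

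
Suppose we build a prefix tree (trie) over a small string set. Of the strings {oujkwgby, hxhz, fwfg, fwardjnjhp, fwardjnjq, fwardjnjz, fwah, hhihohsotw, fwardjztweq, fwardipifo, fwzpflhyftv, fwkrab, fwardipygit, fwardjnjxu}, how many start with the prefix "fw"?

11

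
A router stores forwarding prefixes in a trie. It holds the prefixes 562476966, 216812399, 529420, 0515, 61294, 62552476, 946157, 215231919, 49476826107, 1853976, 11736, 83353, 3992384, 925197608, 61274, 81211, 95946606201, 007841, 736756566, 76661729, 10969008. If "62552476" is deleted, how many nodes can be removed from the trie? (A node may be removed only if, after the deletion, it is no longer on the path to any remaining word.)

7

Walk "62552476" from the leaf back toward the root, removing each node that no remaining word uses.
The suffix "2552476" (7 nodes) is used only by "62552476"; the node for "6" still has the child "1", so pruning stops there.
Nodes removed: 7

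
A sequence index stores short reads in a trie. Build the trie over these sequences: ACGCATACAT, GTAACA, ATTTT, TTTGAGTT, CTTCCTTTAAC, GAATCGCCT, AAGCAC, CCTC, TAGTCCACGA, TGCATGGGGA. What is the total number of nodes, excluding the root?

73

For each word, the new-node count is its length minus the longest prefix already in the trie:
  "ACGCATACAT" → 10 new (A, C, G, C, A, T, A, C, A, T)
  "GTAACA" → 6 new (G, T, A, A, C, A)
  "ATTTT" → prefix "A" already present; 4 new (T, T, T, T)
  "TTTGAGTT" → 8 new (T, T, T, G, A, G, T, T)
  "CTTCCTTTAAC" → 11 new (C, T, T, C, C, T, T, T, A, A, C)
  "GAATCGCCT" → prefix "G" already present; 8 new (A, A, T, C, G, C, C, T)
  "AAGCAC" → prefix "A" already present; 5 new (A, G, C, A, C)
  "CCTC" → prefix "C" already present; 3 new (C, T, C)
  "TAGTCCACGA" → prefix "T" already present; 9 new (A, G, T, C, C, A, C, G, A)
  "TGCATGGGGA" → prefix "T" already present; 9 new (G, C, A, T, G, G, G, G, A)
Total nodes = 10 + 6 + 4 + 8 + 11 + 8 + 5 + 3 + 9 + 9 = 73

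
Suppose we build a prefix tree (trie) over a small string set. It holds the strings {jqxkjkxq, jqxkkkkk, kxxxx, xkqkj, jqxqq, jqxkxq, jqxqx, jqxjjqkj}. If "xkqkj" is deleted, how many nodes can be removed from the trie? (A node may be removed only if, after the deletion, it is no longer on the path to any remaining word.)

5

Walk "xkqkj" from the leaf back toward the root, removing each node that no remaining word uses.
No other word shares any prefix with "xkqkj", so all 5 of its nodes go.
Nodes removed: 5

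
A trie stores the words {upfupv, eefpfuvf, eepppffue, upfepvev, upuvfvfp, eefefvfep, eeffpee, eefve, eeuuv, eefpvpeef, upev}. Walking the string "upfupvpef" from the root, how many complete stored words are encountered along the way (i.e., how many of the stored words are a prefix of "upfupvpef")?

Check each prefix of "upfupvpef" against the stored set — each match is an end-marker on the path.
Prefixes of the query that are stored words: "upfupv"
Count: 1

1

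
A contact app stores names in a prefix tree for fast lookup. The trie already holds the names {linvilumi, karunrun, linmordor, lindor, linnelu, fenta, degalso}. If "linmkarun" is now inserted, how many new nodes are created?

5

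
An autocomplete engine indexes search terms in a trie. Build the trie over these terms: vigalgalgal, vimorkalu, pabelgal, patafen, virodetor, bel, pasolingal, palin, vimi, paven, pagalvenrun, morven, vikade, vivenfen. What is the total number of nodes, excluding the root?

Insert word by word; a character creates a node only if that edge doesn't already exist:
  "vigalgalgal" → 11 new (v, i, g, a, l, g, a, l, g, a, l)
  "vimorkalu" → prefix "vi" already present; 7 new (m, o, r, k, a, l, u)
  "pabelgal" → 8 new (p, a, b, e, l, g, a, l)
  "patafen" → prefix "pa" already present; 5 new (t, a, f, e, n)
  "virodetor" → prefix "vi" already present; 7 new (r, o, d, e, t, o, r)
  "bel" → 3 new (b, e, l)
  "pasolingal" → prefix "pa" already present; 8 new (s, o, l, i, n, g, a, l)
  "palin" → prefix "pa" already present; 3 new (l, i, n)
  "vimi" → prefix "vim" already present; 1 new (i)
  "paven" → prefix "pa" already present; 3 new (v, e, n)
  "pagalvenrun" → prefix "pa" already present; 9 new (g, a, l, v, e, n, r, u, n)
  "morven" → 6 new (m, o, r, v, e, n)
  "vikade" → prefix "vi" already present; 4 new (k, a, d, e)
  "vivenfen" → prefix "vi" already present; 6 new (v, e, n, f, e, n)
Total nodes = 11 + 7 + 8 + 5 + 7 + 3 + 8 + 3 + 1 + 3 + 9 + 6 + 4 + 6 = 81

81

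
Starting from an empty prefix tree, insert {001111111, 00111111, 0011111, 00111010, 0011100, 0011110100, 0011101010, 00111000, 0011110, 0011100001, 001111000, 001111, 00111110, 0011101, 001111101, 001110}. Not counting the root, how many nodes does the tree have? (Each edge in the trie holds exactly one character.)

26

Count nodes per top-level branch (shared prefixes stored once):
  '0'-branch (001110, 0011100, 00111000, 0011100001, 0011101, 00111010, 0011101010, 001111, 0011110, 001111000, 0011110100, 0011111, 00111110, 001111101, 00111111, 001111111): 26 nodes
Sum: 26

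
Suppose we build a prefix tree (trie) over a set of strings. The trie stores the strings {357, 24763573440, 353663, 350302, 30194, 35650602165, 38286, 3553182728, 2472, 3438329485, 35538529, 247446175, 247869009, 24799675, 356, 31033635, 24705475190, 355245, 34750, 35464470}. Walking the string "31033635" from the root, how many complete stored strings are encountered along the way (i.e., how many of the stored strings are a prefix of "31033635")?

1

Walk "31033635" from the root; an end-of-word marker is hit whenever a stored word is a prefix of "31033635".
Prefixes of the query that are stored words: "31033635"
Count: 1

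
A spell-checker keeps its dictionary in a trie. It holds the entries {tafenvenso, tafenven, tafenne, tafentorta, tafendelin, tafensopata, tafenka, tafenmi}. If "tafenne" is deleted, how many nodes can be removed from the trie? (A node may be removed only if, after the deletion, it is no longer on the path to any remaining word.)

After clearing the end-marker at "tafenne", prune upward until reaching a node still needed by another word.
The suffix "ne" (2 nodes) is used only by "tafenne"; the node for "tafen" still has the child "v", so pruning stops there.
Nodes removed: 2

2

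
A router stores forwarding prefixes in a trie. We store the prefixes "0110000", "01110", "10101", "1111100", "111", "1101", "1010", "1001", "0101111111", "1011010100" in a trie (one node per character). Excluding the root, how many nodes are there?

Trace insertions, counting only characters that open a new branch:
  "0110000" → 7 new (0, 1, 1, 0, 0, 0, 0)
  "01110" → prefix "011" already present; 2 new (1, 0)
  "10101" → 5 new (1, 0, 1, 0, 1)
  "1111100" → prefix "1" already present; 6 new (1, 1, 1, 1, 0, 0)
  "111" → prefix "111" already present; 0 new (none)
  "1101" → prefix "11" already present; 2 new (0, 1)
  "1010" → prefix "1010" already present; 0 new (none)
  "1001" → prefix "10" already present; 2 new (0, 1)
  "0101111111" → prefix "01" already present; 8 new (0, 1, 1, 1, 1, 1, 1, 1)
  "1011010100" → prefix "101" already present; 7 new (1, 0, 1, 0, 1, 0, 0)
Total nodes = 7 + 2 + 5 + 6 + 0 + 2 + 0 + 2 + 8 + 7 = 39

39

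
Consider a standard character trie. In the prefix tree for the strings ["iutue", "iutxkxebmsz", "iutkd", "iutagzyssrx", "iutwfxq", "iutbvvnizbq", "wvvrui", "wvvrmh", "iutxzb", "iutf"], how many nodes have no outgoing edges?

Leaves are exactly the stored words that no other stored word extends.
Those words: "iutagzyssrx", "iutbvvnizbq", "iutf", "iutkd", "iutue", "iutwfxq", "iutxkxebmsz", "iutxzb", "wvvrmh", "wvvrui"
Leaf count: 10

10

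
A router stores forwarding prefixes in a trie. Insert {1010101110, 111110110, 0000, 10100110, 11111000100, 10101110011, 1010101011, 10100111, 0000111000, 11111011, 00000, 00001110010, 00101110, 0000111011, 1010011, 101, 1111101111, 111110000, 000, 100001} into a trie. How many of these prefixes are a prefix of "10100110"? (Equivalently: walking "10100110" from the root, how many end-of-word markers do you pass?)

3

Traverse "10100110" character by character; count nodes along the way that are marked as word ends.
Prefixes of the query that are stored words: "101", "1010011", "10100110"
Count: 3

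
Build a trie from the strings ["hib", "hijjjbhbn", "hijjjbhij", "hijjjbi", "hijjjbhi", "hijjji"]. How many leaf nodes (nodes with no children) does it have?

5

Leaves are exactly the stored words that no other stored word extends.
Those words: "hib", "hijjjbhbn", "hijjjbhij", "hijjjbi", "hijjji"
Leaf count: 5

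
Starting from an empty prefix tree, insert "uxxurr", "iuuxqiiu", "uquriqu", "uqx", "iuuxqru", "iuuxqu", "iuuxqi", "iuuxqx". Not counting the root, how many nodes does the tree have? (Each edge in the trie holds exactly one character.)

Trace insertions, counting only characters that open a new branch:
  "uxxurr" → 6 new (u, x, x, u, r, r)
  "iuuxqiiu" → 8 new (i, u, u, x, q, i, i, u)
  "uquriqu" → prefix "u" already present; 6 new (q, u, r, i, q, u)
  "uqx" → prefix "uq" already present; 1 new (x)
  "iuuxqru" → prefix "iuuxq" already present; 2 new (r, u)
  "iuuxqu" → prefix "iuuxq" already present; 1 new (u)
  "iuuxqi" → prefix "iuuxqi" already present; 0 new (none)
  "iuuxqx" → prefix "iuuxq" already present; 1 new (x)
Total nodes = 6 + 8 + 6 + 1 + 2 + 1 + 0 + 1 = 25

25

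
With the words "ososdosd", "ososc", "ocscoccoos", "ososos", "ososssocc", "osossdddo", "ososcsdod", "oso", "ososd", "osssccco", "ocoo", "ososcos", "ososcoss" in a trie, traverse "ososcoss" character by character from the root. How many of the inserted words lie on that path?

Walk "ososcoss" from the root; an end-of-word marker is hit whenever a stored word is a prefix of "ososcoss".
Prefixes of the query that are stored words: "oso", "ososc", "ososcos", "ososcoss"
Count: 4

4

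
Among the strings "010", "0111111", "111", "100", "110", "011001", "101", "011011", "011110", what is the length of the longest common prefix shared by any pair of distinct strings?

5

The deepest shared node is where two words last agree before diverging.
"011110" and "0111111" agree on "01111" (5 characters) before diverging; nothing deeper is shared.
Longest shared-prefix length: 5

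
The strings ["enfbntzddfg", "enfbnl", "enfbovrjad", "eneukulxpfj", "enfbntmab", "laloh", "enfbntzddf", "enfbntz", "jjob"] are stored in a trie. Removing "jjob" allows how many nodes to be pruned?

Walk "jjob" from the leaf back toward the root, removing each node that no remaining word uses.
No other word shares any prefix with "jjob", so all 4 of its nodes go.
Nodes removed: 4

4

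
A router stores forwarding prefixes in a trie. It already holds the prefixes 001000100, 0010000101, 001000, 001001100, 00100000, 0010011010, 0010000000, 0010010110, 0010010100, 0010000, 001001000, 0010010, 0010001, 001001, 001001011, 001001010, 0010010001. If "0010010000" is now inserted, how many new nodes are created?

The longest prefix of "0010010000" already in the trie is "001001000" (length 9).
Each of the 1 remaining characters creates one node.

1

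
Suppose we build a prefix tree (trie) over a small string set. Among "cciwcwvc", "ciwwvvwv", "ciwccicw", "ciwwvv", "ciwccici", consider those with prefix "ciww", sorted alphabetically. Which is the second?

ciwwvvwv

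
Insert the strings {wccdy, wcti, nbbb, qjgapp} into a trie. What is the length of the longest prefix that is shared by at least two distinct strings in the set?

2

The deepest shared node is where two words last agree before diverging.
e.g. "wccdy" and "wcti" share the prefix "wc" of length 2; no pair shares a longer one.
Longest shared-prefix length: 2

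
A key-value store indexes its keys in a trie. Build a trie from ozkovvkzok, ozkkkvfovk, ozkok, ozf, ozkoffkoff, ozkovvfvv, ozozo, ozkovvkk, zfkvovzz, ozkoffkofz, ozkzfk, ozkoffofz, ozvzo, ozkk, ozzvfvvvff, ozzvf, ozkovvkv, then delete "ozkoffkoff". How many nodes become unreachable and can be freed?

1

A node on "ozkoffkoff"'s path can go only if nothing else ends at it or branches off below it.
The suffix "f" (1 node) is used only by "ozkoffkoff"; the node for "ozkoffkof" still has the child "z", so pruning stops there.
Nodes removed: 1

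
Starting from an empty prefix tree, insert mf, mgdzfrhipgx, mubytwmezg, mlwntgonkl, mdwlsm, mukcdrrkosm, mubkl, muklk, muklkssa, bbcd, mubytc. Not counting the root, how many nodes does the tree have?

Trace insertions, counting only characters that open a new branch:
  "mf" → 2 new (m, f)
  "mgdzfrhipgx" → prefix "m" already present; 10 new (g, d, z, f, r, h, i, p, g, x)
  "mubytwmezg" → prefix "m" already present; 9 new (u, b, y, t, w, m, e, z, g)
  "mlwntgonkl" → prefix "m" already present; 9 new (l, w, n, t, g, o, n, k, l)
  "mdwlsm" → prefix "m" already present; 5 new (d, w, l, s, m)
  "mukcdrrkosm" → prefix "mu" already present; 9 new (k, c, d, r, r, k, o, s, m)
  "mubkl" → prefix "mub" already present; 2 new (k, l)
  "muklk" → prefix "muk" already present; 2 new (l, k)
  "muklkssa" → prefix "muklk" already present; 3 new (s, s, a)
  "bbcd" → 4 new (b, b, c, d)
  "mubytc" → prefix "mubyt" already present; 1 new (c)
Total nodes = 2 + 10 + 9 + 9 + 5 + 9 + 2 + 2 + 3 + 4 + 1 = 56

56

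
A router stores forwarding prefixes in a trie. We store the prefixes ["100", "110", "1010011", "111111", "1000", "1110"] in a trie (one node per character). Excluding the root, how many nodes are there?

Trace insertions, counting only characters that open a new branch:
  "100" → 3 new (1, 0, 0)
  "110" → prefix "1" already present; 2 new (1, 0)
  "1010011" → prefix "10" already present; 5 new (1, 0, 0, 1, 1)
  "111111" → prefix "11" already present; 4 new (1, 1, 1, 1)
  "1000" → prefix "100" already present; 1 new (0)
  "1110" → prefix "111" already present; 1 new (0)
Total nodes = 3 + 2 + 5 + 4 + 1 + 1 = 16

16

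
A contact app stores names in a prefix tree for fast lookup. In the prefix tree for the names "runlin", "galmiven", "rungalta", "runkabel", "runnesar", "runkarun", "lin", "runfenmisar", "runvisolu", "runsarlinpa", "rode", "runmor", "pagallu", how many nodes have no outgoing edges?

Leaves are exactly the stored words that no other stored word extends.
Those words: "galmiven", "lin", "pagallu", "rode", "runfenmisar", "rungalta", "runkabel", "runkarun", "runlin", "runmor", "runnesar", "runsarlinpa", "runvisolu"
Leaf count: 13

13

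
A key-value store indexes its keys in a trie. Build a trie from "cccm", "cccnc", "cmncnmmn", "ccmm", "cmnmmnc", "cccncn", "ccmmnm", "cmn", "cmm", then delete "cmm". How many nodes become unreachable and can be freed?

Walk "cmm" from the leaf back toward the root, removing each node that no remaining word uses.
The suffix "m" (1 node) is used only by "cmm"; the node for "cm" still has the child "n", so pruning stops there.
Nodes removed: 1

1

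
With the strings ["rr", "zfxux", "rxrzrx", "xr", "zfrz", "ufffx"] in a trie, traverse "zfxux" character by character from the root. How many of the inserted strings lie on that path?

1

Traverse "zfxux" character by character; count nodes along the way that are marked as word ends.
Prefixes of the query that are stored words: "zfxux"
Count: 1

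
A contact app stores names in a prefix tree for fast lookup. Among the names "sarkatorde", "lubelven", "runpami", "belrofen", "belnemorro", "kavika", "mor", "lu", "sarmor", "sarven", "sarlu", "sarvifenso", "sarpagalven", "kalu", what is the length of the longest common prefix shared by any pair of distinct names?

Look for the deepest trie node that still has at least two words in its subtree.
e.g. "sarven" and "sarvifenso" share the prefix "sarv" of length 4; no pair shares a longer one.
Longest shared-prefix length: 4

4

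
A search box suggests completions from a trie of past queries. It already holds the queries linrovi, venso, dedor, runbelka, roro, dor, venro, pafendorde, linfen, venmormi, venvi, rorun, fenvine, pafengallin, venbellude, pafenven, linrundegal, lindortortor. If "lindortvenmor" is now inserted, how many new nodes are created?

6

The longest prefix of "lindortvenmor" already in the trie is "lindort" (length 7).
So 13 − 7 = 6 new nodes.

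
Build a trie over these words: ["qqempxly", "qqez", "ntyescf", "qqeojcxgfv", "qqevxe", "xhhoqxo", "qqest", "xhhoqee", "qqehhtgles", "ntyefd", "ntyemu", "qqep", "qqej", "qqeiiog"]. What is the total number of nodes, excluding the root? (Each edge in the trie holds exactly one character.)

54

Count nodes per top-level branch (shared prefixes stored once):
  'n'-branch (ntyefd, ntyemu, ntyescf): 11 nodes
  'q'-branch (qqehhtgles, qqeiiog, qqej, qqempxly, qqeojcxgfv, qqep, qqest, qqevxe, qqez): 34 nodes
  'x'-branch (xhhoqee, xhhoqxo): 9 nodes
Sum: 54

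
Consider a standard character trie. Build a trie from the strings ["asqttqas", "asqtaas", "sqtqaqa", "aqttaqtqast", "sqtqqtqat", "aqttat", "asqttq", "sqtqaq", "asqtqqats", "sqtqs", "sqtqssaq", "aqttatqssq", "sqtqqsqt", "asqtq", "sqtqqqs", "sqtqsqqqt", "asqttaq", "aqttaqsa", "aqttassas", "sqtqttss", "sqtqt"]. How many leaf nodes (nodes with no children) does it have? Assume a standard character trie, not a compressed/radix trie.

15

A leaf is a node with no children — equivalently, the end of a word that is not a proper prefix of any other stored word.
Those words: "aqttaqsa", "aqttaqtqast", "aqttassas", "aqttatqssq", "asqtaas", "asqtqqats", "asqttaq", "asqttqas", "sqtqaqa", "sqtqqqs", "sqtqqsqt", "sqtqqtqat", "sqtqsqqqt", "sqtqssaq", "sqtqttss"
Leaf count: 15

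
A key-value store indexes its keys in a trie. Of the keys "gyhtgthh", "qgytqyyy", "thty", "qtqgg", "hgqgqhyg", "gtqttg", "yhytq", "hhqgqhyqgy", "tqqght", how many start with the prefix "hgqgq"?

1

Filter for entries beginning with "hgqgq":
Matches: "hgqgqhyg"
Count: 1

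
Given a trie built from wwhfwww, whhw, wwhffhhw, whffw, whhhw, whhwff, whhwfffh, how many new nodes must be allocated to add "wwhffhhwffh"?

3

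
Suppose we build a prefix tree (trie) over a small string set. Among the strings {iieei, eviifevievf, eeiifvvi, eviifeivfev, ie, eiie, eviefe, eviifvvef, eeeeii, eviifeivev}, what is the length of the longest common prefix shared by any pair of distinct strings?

8

The deepest shared node is where two words last agree before diverging.
"eviifeivev" and "eviifeivfev" agree on "eviifeiv" (8 characters) before diverging; nothing deeper is shared.
Longest shared-prefix length: 8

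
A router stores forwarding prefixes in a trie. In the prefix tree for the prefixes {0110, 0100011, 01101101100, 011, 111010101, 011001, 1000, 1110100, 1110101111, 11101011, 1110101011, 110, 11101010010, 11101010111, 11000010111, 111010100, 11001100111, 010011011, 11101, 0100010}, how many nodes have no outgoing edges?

Leaves are exactly the stored words that no other stored word extends.
Those words: "0100010", "0100011", "010011011", "011001", "01101101100", "1000", "11000010111", "11001100111", "1110100", "11101010010", "11101010111", "1110101111"
Leaf count: 12

12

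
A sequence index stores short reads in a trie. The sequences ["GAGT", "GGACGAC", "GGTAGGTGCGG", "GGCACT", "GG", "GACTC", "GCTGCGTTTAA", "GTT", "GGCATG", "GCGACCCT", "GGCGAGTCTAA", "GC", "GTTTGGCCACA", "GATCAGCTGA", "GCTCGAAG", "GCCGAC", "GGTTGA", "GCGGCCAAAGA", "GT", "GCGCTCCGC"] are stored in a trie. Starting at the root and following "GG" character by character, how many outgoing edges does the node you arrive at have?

Walk "GG" from the root, arriving at one node.
Distinct next characters after "GG": A, C, T.
That node has 3 child edges.

3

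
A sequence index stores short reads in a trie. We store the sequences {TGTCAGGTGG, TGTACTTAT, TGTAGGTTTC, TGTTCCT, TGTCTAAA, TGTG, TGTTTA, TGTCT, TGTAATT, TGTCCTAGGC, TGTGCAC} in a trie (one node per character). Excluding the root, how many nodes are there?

45

Trace insertions, counting only characters that open a new branch:
  "TGTCAGGTGG" → 10 new (T, G, T, C, A, G, G, T, G, G)
  "TGTACTTAT" → prefix "TGT" already present; 6 new (A, C, T, T, A, T)
  "TGTAGGTTTC" → prefix "TGTA" already present; 6 new (G, G, T, T, T, C)
  "TGTTCCT" → prefix "TGT" already present; 4 new (T, C, C, T)
  "TGTCTAAA" → prefix "TGTC" already present; 4 new (T, A, A, A)
  "TGTG" → prefix "TGT" already present; 1 new (G)
  "TGTTTA" → prefix "TGTT" already present; 2 new (T, A)
  "TGTCT" → prefix "TGTCT" already present; 0 new (none)
  "TGTAATT" → prefix "TGTA" already present; 3 new (A, T, T)
  "TGTCCTAGGC" → prefix "TGTC" already present; 6 new (C, T, A, G, G, C)
  "TGTGCAC" → prefix "TGTG" already present; 3 new (C, A, C)
Total nodes = 10 + 6 + 6 + 4 + 4 + 1 + 2 + 0 + 3 + 6 + 3 = 45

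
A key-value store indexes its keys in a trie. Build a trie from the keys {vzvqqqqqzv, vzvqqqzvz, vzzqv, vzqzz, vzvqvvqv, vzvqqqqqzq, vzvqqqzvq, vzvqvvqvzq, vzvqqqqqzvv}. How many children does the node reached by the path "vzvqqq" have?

2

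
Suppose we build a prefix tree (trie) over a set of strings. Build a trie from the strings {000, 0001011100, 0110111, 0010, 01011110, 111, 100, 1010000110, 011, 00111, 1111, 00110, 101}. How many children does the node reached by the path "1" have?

2

The children of the "1" node are the distinct next characters among strings starting with "1".
Characters that immediately follow "1" among the stored strings: {0, 1}.
That node has 2 child edges.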